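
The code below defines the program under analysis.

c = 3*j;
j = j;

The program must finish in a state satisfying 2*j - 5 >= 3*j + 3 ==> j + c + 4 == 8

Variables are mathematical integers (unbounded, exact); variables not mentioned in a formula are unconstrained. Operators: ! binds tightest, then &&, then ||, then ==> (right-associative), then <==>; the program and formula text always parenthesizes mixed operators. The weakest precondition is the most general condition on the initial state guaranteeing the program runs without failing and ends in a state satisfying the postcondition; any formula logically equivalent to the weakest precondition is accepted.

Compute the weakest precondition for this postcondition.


Working backward. After the program, the postcondition 2*j - 5 >= 3*j + 3 ==> j + c + 4 == 8 must hold; in canonical form it is j <= -8 ==> c + j == 4.
Before j := j: j <= -8 ==> c + j == 4
Before c := 3*j: j <= -8 ==> 4*j == 4
Answer: WP = j <= -8 ==> 4*j == 4


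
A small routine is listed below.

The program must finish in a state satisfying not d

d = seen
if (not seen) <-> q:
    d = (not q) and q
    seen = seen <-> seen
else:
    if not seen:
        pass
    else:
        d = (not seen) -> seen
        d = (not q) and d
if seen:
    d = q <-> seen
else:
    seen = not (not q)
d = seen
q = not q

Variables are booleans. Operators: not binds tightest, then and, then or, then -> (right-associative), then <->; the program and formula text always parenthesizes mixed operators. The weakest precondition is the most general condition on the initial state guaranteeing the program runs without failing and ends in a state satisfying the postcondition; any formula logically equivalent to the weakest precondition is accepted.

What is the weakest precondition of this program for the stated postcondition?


Working backward. After the program, not d must hold.
Before q := not q: not d
Before d := seen: not seen
Then branch requires not seen; else branch requires not q.
Before the if: (seen -> (not seen)) and ((not seen) -> (not q))
Then branch requires false; else branch requires ((not seen) -> ((seen -> (not seen)) and ((not seen) -> (not q)))) and (seen -> ((seen -> (not seen)) and ((not seen) -> (not q)))).
Before the if: (not ((not seen) <-> q)) and ((not ((not seen) <-> q)) -> (((not seen) -> ((seen -> (not seen)) and ((not seen) -> (not q)))) and (seen -> ((seen -> (not seen)) and ((not seen) -> (not q))))))
Before d := seen: (not ((not seen) <-> q)) and ((not ((not seen) <-> q)) -> (((not seen) -> ((seen -> (not seen)) and ((not seen) -> (not q)))) and (seen -> ((seen -> (not seen)) and ((not seen) -> (not q))))))
Answer: WP = (not ((not seen) <-> q)) and ((not ((not seen) <-> q)) -> (((not seen) -> ((seen -> (not seen)) and ((not seen) -> (not q)))) and (seen -> ((seen -> (not seen)) and ((not seen) -> (not q))))))


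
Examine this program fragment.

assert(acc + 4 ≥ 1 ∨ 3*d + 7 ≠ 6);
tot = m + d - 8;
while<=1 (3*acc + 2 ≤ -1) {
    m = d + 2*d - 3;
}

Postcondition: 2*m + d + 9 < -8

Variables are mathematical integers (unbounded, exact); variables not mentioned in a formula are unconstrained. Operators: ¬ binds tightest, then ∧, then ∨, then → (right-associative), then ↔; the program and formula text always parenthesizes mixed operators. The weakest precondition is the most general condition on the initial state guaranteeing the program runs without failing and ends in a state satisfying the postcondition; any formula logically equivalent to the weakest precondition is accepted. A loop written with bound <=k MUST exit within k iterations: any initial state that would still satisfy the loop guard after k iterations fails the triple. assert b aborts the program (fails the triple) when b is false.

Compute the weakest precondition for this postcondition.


Working backward. After the program, the postcondition 2*m + d + 9 < -8 must hold; in canonical form it is d + 2*m < -17.
Before the loop (bound <=1), unroll the exhaustion recursion (WP_0 = exit-now case; WP_j = one more guarded iteration, up to j = 1):
  WP_0: (¬(3*acc ≤ -3)) ∧ d + 2*m < -17
  WP_1: (3*acc ≤ -3 → ((¬(3*acc ≤ -3)) ∧ 7*d < -11)) ∧ ((¬(3*acc ≤ -3)) → d + 2*m < -17)
So before the loop: (3*acc ≤ -3 → ((¬(3*acc ≤ -3)) ∧ 7*d < -11)) ∧ ((¬(3*acc ≤ -3)) → d + 2*m < -17)
Before tot := m + d - 8: (3*acc ≤ -3 → ((¬(3*acc ≤ -3)) ∧ 7*d < -11)) ∧ ((¬(3*acc ≤ -3)) → d + 2*m < -17)
Before assert acc + 4 ≥ 1 ∨ 3*d + 7 ≠ 6: (acc ≥ -3 ∨ 3*d ≠ -1) ∧ (3*acc ≤ -3 → ((¬(3*acc ≤ -3)) ∧ 7*d < -11)) ∧ ((¬(3*acc ≤ -3)) → d + 2*m < -17)
Answer: WP = (acc ≥ -3 ∨ 3*d ≠ -1) ∧ (3*acc ≤ -3 → ((¬(3*acc ≤ -3)) ∧ 7*d < -11)) ∧ ((¬(3*acc ≤ -3)) → d + 2*m < -17)


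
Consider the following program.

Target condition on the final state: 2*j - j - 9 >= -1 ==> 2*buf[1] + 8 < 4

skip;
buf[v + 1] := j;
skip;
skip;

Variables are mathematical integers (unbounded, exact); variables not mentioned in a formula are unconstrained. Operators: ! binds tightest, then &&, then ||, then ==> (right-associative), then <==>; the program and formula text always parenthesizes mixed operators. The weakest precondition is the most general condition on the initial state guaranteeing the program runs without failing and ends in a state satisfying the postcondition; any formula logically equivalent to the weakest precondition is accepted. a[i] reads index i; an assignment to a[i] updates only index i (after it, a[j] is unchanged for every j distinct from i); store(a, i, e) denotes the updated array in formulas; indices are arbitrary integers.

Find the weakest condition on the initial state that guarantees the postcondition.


Working backward. After the program, the postcondition 2*j - j - 9 >= -1 ==> 2*buf[1] + 8 < 4 must hold; in canonical form it is j >= 8 ==> 2*buf[1] < -4.
Before skip: j >= 8 ==> 2*buf[1] < -4
Before skip: j >= 8 ==> 2*buf[1] < -4
Before buf[v + 1] := j: j >= 8 ==> 2*store(buf, v + 1, j)[1] < -4
Before skip: j >= 8 ==> 2*store(buf, v + 1, j)[1] < -4
Answer: WP = j >= 8 ==> 2*store(buf, v + 1, j)[1] < -4


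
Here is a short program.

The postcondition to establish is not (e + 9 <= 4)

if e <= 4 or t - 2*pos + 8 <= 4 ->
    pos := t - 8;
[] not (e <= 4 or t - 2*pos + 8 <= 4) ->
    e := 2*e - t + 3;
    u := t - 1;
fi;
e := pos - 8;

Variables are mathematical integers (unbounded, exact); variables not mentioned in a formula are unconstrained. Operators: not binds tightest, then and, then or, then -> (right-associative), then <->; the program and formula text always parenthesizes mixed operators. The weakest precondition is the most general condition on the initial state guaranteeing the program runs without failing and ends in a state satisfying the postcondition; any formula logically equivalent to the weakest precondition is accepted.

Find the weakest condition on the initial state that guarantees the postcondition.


Working backward. After the program, the postcondition not (e + 9 <= 4) must hold; in canonical form it is not (e <= -5).
Before e := pos - 8: not (pos <= 3)
Then branch requires not (t <= 11); else branch requires not (pos <= 3).
Before the if: ((e <= 4 or t <= 2*pos - 4) -> (not (t <= 11))) and ((not (e <= 4 or t <= 2*pos - 4)) -> (not (pos <= 3)))
Answer: WP = ((e <= 4 or t <= 2*pos - 4) -> (not (t <= 11))) and ((not (e <= 4 or t <= 2*pos - 4)) -> (not (pos <= 3)))


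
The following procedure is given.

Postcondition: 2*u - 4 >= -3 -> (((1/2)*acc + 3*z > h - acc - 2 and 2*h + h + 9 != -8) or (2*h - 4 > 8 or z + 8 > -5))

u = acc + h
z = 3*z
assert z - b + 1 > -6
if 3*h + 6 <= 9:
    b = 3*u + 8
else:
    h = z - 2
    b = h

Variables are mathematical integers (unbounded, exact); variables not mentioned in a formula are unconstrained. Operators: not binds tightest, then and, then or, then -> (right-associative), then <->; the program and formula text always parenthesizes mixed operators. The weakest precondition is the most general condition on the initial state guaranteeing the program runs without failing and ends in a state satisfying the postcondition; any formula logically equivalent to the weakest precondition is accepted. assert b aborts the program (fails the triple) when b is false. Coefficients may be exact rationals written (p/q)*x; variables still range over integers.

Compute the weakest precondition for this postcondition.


Working backward. After the program, the postcondition 2*u - 4 >= -3 -> (((1/2)*acc + 3*z > h - acc - 2 and 2*h + h + 9 != -8) or (2*h - 4 > 8 or z + 8 > -5)) must hold; in canonical form it is 2*u >= 1 -> (((3/2)*acc + 3*z > h - 2 and 3*h != -17) or 2*h > 12 or z > -13).
Then branch requires 2*u >= 1 -> (((3/2)*acc + 3*z > h - 2 and 3*h != -17) or 2*h > 12 or z > -13); else branch requires 2*u >= 1 -> (((3/2)*acc + 2*z > -4 and 3*z != -11) or 2*z > 16 or z > -13).
Before the if: (3*h <= 3 -> (2*u >= 1 -> (((3/2)*acc + 3*z > h - 2 and 3*h != -17) or 2*h > 12 or z > -13))) and ((not (3*h <= 3)) -> (2*u >= 1 -> (((3/2)*acc + 2*z > -4 and 3*z != -11) or 2*z > 16 or z > -13)))
Before assert z - b + 1 > -6: z > b - 7 and (3*h <= 3 -> (2*u >= 1 -> (((3/2)*acc + 3*z > h - 2 and 3*h != -17) or 2*h > 12 or z > -13))) and ((not (3*h <= 3)) -> (2*u >= 1 -> (((3/2)*acc + 2*z > -4 and 3*z != -11) or 2*z > 16 or z > -13)))
Before z := 3*z: 3*z > b - 7 and (3*h <= 3 -> (2*u >= 1 -> (((3/2)*acc + 9*z > h - 2 and 3*h != -17) or 2*h > 12 or 3*z > -13))) and ((not (3*h <= 3)) -> (2*u >= 1 -> (((3/2)*acc + 6*z > -4 and 9*z != -11) or 6*z > 16 or 3*z > -13)))
Before u := acc + h: 3*z > b - 7 and (3*h <= 3 -> (2*acc + 2*h >= 1 -> (((3/2)*acc + 9*z > h - 2 and 3*h != -17) or 2*h > 12 or 3*z > -13))) and ((not (3*h <= 3)) -> (2*acc + 2*h >= 1 -> (((3/2)*acc + 6*z > -4 and 9*z != -11) or 6*z > 16 or 3*z > -13)))
Answer: WP = 3*z > b - 7 and (3*h <= 3 -> (2*acc + 2*h >= 1 -> (((3/2)*acc + 9*z > h - 2 and 3*h != -17) or 2*h > 12 or 3*z > -13))) and ((not (3*h <= 3)) -> (2*acc + 2*h >= 1 -> (((3/2)*acc + 6*z > -4 and 9*z != -11) or 6*z > 16 or 3*z > -13)))


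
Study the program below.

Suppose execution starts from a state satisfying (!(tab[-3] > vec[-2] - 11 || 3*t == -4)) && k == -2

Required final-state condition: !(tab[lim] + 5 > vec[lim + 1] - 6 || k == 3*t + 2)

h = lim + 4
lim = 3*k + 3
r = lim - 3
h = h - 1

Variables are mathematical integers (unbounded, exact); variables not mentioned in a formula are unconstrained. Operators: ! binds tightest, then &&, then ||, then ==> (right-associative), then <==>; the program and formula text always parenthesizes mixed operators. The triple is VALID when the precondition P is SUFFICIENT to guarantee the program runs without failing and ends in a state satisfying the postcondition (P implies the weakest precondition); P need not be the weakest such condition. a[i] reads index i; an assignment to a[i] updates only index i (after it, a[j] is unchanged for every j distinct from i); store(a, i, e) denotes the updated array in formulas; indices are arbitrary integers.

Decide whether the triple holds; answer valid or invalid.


Working backward. After the program, the postcondition !(tab[lim] + 5 > vec[lim + 1] - 6 || k == 3*t + 2) must hold; in canonical form it is !(tab[lim] > vec[lim + 1] - 11 || k == 3*t + 2).
Before h := h - 1: !(tab[lim] > vec[lim + 1] - 11 || k == 3*t + 2)
Before r := lim - 3: !(tab[lim] > vec[lim + 1] - 11 || k == 3*t + 2)
Before lim := 3*k + 3: !(tab[3*k + 3] > vec[3*k + 4] - 11 || k == 3*t + 2)
Before h := lim + 4: !(tab[3*k + 3] > vec[3*k + 4] - 11 || k == 3*t + 2)
The weakest precondition is !(tab[3*k + 3] > vec[3*k + 4] - 11 || k == 3*t + 2).
Check whether (!(tab[-3] > vec[-2] - 11 || 3*t == -4)) && k == -2 implies it.
Every state satisfying the precondition satisfies the weakest precondition: the implication holds.
Answer: valid


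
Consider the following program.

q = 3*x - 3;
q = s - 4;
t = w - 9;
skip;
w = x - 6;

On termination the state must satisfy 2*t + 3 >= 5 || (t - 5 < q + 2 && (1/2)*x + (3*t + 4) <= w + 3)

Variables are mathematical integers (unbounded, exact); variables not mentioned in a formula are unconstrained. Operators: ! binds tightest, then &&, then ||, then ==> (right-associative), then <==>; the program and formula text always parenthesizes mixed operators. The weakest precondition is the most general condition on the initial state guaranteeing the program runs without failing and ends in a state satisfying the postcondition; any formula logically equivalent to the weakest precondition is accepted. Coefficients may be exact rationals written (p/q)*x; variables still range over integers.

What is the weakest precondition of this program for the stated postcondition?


Working backward. After the program, the postcondition 2*t + 3 >= 5 || (t - 5 < q + 2 && (1/2)*x + (3*t + 4) <= w + 3) must hold; in canonical form it is 2*t >= 2 || (t < q + 7 && 3*t + (1/2)*x <= w - 1).
Before w := x - 6: 2*t >= 2 || (t < q + 7 && 3*t <= (1/2)*x - 7)
Before skip: 2*t >= 2 || (t < q + 7 && 3*t <= (1/2)*x - 7)
Before t := w - 9: 2*w >= 20 || (w < q + 16 && 3*w <= (1/2)*x + 20)
Before q := s - 4: 2*w >= 20 || (w < s + 12 && 3*w <= (1/2)*x + 20)
Before q := 3*x - 3: 2*w >= 20 || (w < s + 12 && 3*w <= (1/2)*x + 20)
Answer: WP = 2*w >= 20 || (w < s + 12 && 3*w <= (1/2)*x + 20)


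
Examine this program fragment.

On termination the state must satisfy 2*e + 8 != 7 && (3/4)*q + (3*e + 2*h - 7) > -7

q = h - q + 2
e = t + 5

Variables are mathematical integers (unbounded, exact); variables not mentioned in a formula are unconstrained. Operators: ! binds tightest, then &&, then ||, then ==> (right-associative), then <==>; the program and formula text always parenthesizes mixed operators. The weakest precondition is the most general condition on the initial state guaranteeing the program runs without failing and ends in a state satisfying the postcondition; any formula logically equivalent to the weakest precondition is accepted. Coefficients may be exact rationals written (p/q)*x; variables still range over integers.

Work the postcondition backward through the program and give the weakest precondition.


Working backward. After the program, the postcondition 2*e + 8 != 7 && (3/4)*q + (3*e + 2*h - 7) > -7 must hold; in canonical form it is 2*e != -1 && 3*e + 2*h + (3/4)*q > 0.
Before e := t + 5: 2*t != -11 && 2*h + (3/4)*q + 3*t > -15
Before q := h - q + 2: 2*t != -11 && (11/4)*h + 3*t > (3/4)*q - 33/2
Answer: WP = 2*t != -11 && (11/4)*h + 3*t > (3/4)*q - 33/2


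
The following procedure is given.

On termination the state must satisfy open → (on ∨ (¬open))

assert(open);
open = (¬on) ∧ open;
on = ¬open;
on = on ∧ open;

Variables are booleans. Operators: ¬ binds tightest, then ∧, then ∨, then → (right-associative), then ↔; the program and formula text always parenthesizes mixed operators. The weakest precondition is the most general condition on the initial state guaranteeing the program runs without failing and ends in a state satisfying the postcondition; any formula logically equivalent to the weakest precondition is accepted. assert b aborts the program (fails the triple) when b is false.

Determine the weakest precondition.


Working backward. After the program, open → (on ∨ (¬open)) must hold.
Before on := on ∧ open: open → ((on ∧ open) ∨ (¬open))
Before on := ¬open: open → (¬open)
Before open := (¬on) ∧ open: ((¬on) ∧ open) → (¬((¬on) ∧ open))
Before assert open: open ∧ (((¬on) ∧ open) → (¬((¬on) ∧ open)))
Answer: WP = open ∧ (((¬on) ∧ open) → (¬((¬on) ∧ open)))


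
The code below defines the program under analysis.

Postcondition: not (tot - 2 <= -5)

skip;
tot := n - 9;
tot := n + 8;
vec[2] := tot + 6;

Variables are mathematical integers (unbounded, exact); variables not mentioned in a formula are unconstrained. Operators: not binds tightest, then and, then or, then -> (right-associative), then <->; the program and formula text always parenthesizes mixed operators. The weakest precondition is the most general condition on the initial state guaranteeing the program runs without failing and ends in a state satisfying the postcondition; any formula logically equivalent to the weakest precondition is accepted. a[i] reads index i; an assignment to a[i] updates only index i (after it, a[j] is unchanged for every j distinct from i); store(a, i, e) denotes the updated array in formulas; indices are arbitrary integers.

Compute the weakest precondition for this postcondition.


Working backward. After the program, the postcondition not (tot - 2 <= -5) must hold; in canonical form it is not (tot <= -3).
Before vec[2] := tot + 6: not (tot <= -3)
Before tot := n + 8: not (n <= -11)
Before tot := n - 9: not (n <= -11)
Before skip: not (n <= -11)
Answer: WP = not (n <= -11)


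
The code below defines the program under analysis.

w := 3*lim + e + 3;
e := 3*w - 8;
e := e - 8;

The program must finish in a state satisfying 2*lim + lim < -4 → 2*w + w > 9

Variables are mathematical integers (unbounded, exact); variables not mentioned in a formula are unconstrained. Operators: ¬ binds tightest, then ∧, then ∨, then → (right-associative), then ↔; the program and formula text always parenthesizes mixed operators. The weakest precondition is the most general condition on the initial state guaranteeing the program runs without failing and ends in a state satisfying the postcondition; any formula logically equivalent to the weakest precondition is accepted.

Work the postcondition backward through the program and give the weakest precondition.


Working backward. After the program, the postcondition 2*lim + lim < -4 → 2*w + w > 9 must hold; in canonical form it is 3*lim < -4 → 3*w > 9.
Before e := e - 8: 3*lim < -4 → 3*w > 9
Before e := 3*w - 8: 3*lim < -4 → 3*w > 9
Before w := 3*lim + e + 3: 3*lim < -4 → 3*e + 9*lim > 0
Answer: WP = 3*lim < -4 → 3*e + 9*lim > 0


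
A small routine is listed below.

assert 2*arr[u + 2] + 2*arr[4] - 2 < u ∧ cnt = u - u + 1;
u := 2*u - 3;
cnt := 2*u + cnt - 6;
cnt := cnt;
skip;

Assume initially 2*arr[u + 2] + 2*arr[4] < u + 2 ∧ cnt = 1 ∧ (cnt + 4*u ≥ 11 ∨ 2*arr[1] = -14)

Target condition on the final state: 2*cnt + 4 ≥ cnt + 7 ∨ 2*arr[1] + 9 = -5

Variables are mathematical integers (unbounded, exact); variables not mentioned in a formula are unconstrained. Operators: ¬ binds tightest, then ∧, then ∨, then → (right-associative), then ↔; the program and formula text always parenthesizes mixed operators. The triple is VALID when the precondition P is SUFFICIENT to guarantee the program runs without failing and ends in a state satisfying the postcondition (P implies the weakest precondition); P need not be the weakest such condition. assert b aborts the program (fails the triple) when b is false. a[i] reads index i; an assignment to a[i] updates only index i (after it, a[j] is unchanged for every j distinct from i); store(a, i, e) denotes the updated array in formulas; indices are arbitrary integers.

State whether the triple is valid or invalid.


Working backward. After the program, the postcondition 2*cnt + 4 ≥ cnt + 7 ∨ 2*arr[1] + 9 = -5 must hold; in canonical form it is cnt ≥ 3 ∨ 2*arr[1] = -14.
Before skip: cnt ≥ 3 ∨ 2*arr[1] = -14
Before cnt := cnt: cnt ≥ 3 ∨ 2*arr[1] = -14
Before cnt := 2*u + cnt - 6: cnt + 2*u ≥ 9 ∨ 2*arr[1] = -14
Before u := 2*u - 3: cnt + 4*u ≥ 15 ∨ 2*arr[1] = -14
Before assert 2*arr[u + 2] + 2*arr[4] - 2 < u ∧ cnt = u - u + 1: 2*arr[u + 2] + 2*arr[4] < u + 2 ∧ cnt = 1 ∧ (cnt + 4*u ≥ 15 ∨ 2*arr[1] = -14)
The weakest precondition is 2*arr[u + 2] + 2*arr[4] < u + 2 ∧ cnt = 1 ∧ (cnt + 4*u ≥ 15 ∨ 2*arr[1] = -14).
Check whether 2*arr[u + 2] + 2*arr[4] < u + 2 ∧ cnt = 1 ∧ (cnt + 4*u ≥ 11 ∨ 2*arr[1] = -14) implies it.
Countermodel: at the initial state arr = {[1] = 2, [4] = -17422, [5] = 0, elsewhere 2}, cnt = 1, u = 3, the precondition holds but the weakest precondition fails.
Answer: invalid


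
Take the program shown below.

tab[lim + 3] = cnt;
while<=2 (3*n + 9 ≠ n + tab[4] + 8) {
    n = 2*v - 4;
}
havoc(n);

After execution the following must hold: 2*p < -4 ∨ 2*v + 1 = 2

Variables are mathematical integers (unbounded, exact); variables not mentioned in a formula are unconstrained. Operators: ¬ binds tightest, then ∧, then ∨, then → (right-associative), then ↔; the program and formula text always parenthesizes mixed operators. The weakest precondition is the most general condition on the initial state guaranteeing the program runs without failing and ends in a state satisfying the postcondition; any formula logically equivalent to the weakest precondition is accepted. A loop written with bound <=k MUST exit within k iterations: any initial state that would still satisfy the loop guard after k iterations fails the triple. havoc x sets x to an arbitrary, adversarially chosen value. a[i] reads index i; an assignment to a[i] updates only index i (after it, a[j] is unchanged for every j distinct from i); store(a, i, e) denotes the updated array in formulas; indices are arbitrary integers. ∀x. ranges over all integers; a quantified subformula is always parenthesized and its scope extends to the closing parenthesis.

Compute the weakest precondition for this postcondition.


Working backward. After the program, the postcondition 2*p < -4 ∨ 2*v + 1 = 2 must hold; in canonical form it is 2*p < -4 ∨ 2*v = 1.
Before havoc n: 2*p < -4 ∨ 2*v = 1
Before the loop (bound <=2), unroll the exhaustion recursion (WP_0 = exit-now case; WP_j = one more guarded iteration, up to j = 2):
  WP_0: (¬(2*n ≠ tab[4] - 1)) ∧ (2*p < -4 ∨ 2*v = 1)
  WP_1: (2*n ≠ tab[4] - 1 → ((¬(4*v ≠ tab[4] + 7)) ∧ (2*p < -4 ∨ 2*v = 1))) ∧ ((¬(2*n ≠ tab[4] - 1)) → (2*p < -4 ∨ 2*v = 1))
  WP_2: (2*n ≠ tab[4] - 1 → ((4*v ≠ tab[4] + 7 → ((¬(4*v ≠ tab[4] + 7)) ∧ (2*p < -4 ∨ 2*v = 1))) ∧ ((¬(4*v ≠ tab[4] + 7)) → (2*p < -4 ∨ 2*v = 1)))) ∧ ((¬(2*n ≠ tab[4] - 1)) → (2*p < -4 ∨ 2*v = 1))
So before the loop: (2*n ≠ tab[4] - 1 → ((4*v ≠ tab[4] + 7 → ((¬(4*v ≠ tab[4] + 7)) ∧ (2*p < -4 ∨ 2*v = 1))) ∧ ((¬(4*v ≠ tab[4] + 7)) → (2*p < -4 ∨ 2*v = 1)))) ∧ ((¬(2*n ≠ tab[4] - 1)) → (2*p < -4 ∨ 2*v = 1))
Before tab[lim + 3] := cnt: (2*n ≠ store(tab, lim + 3, cnt)[4] - 1 → ((4*v ≠ store(tab, lim + 3, cnt)[4] + 7 → ((¬(4*v ≠ store(tab, lim + 3, cnt)[4] + 7)) ∧ (2*p < -4 ∨ 2*v = 1))) ∧ ((¬(4*v ≠ store(tab, lim + 3, cnt)[4] + 7)) → (2*p < -4 ∨ 2*v = 1)))) ∧ ((¬(2*n ≠ store(tab, lim + 3, cnt)[4] - 1)) → (2*p < -4 ∨ 2*v = 1))
Answer: WP = (2*n ≠ store(tab, lim + 3, cnt)[4] - 1 → ((4*v ≠ store(tab, lim + 3, cnt)[4] + 7 → ((¬(4*v ≠ store(tab, lim + 3, cnt)[4] + 7)) ∧ (2*p < -4 ∨ 2*v = 1))) ∧ ((¬(4*v ≠ store(tab, lim + 3, cnt)[4] + 7)) → (2*p < -4 ∨ 2*v = 1)))) ∧ ((¬(2*n ≠ store(tab, lim + 3, cnt)[4] - 1)) → (2*p < -4 ∨ 2*v = 1))


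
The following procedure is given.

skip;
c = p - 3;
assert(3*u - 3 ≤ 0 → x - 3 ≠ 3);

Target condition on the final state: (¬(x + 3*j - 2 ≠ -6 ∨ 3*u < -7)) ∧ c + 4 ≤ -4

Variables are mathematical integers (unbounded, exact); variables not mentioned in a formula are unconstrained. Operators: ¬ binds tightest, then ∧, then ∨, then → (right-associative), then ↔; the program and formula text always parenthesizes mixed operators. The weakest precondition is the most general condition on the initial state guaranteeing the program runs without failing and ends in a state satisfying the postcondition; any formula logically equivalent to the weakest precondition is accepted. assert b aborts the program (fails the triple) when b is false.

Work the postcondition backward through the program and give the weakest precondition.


Working backward. After the program, the postcondition (¬(x + 3*j - 2 ≠ -6 ∨ 3*u < -7)) ∧ c + 4 ≤ -4 must hold; in canonical form it is (¬(3*j + x ≠ -4 ∨ 3*u < -7)) ∧ c ≤ -8.
Before assert 3*u - 3 ≤ 0 → x - 3 ≠ 3: (3*u ≤ 3 → x ≠ 6) ∧ (¬(3*j + x ≠ -4 ∨ 3*u < -7)) ∧ c ≤ -8
Before c := p - 3: (3*u ≤ 3 → x ≠ 6) ∧ (¬(3*j + x ≠ -4 ∨ 3*u < -7)) ∧ p ≤ -5
Before skip: (3*u ≤ 3 → x ≠ 6) ∧ (¬(3*j + x ≠ -4 ∨ 3*u < -7)) ∧ p ≤ -5
Answer: WP = (3*u ≤ 3 → x ≠ 6) ∧ (¬(3*j + x ≠ -4 ∨ 3*u < -7)) ∧ p ≤ -5


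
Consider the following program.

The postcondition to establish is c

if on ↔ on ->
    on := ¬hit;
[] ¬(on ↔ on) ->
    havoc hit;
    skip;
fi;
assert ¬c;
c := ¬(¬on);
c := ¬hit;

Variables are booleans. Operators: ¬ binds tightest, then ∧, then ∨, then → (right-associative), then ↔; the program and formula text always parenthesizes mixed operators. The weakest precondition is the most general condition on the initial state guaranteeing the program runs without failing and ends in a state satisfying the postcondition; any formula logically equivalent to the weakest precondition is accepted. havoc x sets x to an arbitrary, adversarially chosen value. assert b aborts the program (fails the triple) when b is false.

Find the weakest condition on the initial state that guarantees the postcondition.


Working backward. After the program, c must hold.
Before c := ¬hit: ¬hit
Before c := ¬(¬on): ¬hit
Before assert ¬c: (¬c) ∧ (¬hit)
Then branch requires (¬c) ∧ (¬hit); else branch requires false.
Before the if: (¬c) ∧ (¬hit)
Answer: WP = (¬c) ∧ (¬hit)


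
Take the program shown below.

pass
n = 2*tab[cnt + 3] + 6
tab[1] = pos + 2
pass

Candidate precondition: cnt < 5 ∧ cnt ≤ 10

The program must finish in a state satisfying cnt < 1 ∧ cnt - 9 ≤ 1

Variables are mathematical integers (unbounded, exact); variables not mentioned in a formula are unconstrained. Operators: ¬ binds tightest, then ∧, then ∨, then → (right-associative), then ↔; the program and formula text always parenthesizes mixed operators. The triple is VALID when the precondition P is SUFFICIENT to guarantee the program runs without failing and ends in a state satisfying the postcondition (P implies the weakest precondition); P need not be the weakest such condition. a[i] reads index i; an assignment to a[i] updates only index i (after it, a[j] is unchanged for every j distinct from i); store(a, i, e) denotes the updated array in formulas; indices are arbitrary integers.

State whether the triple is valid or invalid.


Working backward. After the program, the postcondition cnt < 1 ∧ cnt - 9 ≤ 1 must hold; in canonical form it is cnt < 1 ∧ cnt ≤ 10.
Before skip: cnt < 1 ∧ cnt ≤ 10
Before tab[1] := pos + 2: cnt < 1 ∧ cnt ≤ 10
Before n := 2*tab[cnt + 3] + 6: cnt < 1 ∧ cnt ≤ 10
Before skip: cnt < 1 ∧ cnt ≤ 10
The weakest precondition is cnt < 1 ∧ cnt ≤ 10.
Check whether cnt < 5 ∧ cnt ≤ 10 implies it.
Countermodel: at the initial state cnt = 1, the precondition holds but the weakest precondition fails.
Answer: invalid


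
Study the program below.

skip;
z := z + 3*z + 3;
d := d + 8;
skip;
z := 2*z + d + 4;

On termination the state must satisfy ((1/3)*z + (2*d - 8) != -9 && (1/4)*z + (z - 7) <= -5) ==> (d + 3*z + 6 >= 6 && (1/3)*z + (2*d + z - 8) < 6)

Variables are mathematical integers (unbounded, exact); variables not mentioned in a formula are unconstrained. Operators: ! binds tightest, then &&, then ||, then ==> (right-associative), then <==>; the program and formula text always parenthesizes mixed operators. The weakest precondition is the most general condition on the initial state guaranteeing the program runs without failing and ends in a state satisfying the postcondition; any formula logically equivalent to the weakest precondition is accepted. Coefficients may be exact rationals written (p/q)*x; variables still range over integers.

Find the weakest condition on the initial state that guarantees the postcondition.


Working backward. After the program, the postcondition ((1/3)*z + (2*d - 8) != -9 && (1/4)*z + (z - 7) <= -5) ==> (d + 3*z + 6 >= 6 && (1/3)*z + (2*d + z - 8) < 6) must hold; in canonical form it is (2*d + (1/3)*z != -1 && (5/4)*z <= 2) ==> (d + 3*z >= 0 && 2*d + (4/3)*z < 14).
Before z := 2*z + d + 4: ((7/3)*d + (2/3)*z != -7/3 && (5/4)*d + (5/2)*z <= -3) ==> (4*d + 6*z >= -12 && (10/3)*d + (8/3)*z < 26/3)
Before skip: ((7/3)*d + (2/3)*z != -7/3 && (5/4)*d + (5/2)*z <= -3) ==> (4*d + 6*z >= -12 && (10/3)*d + (8/3)*z < 26/3)
Before d := d + 8: ((7/3)*d + (2/3)*z != -21 && (5/4)*d + (5/2)*z <= -13) ==> (4*d + 6*z >= -44 && (10/3)*d + (8/3)*z < -18)
Before z := z + 3*z + 3: ((7/3)*d + (8/3)*z != -23 && (5/4)*d + 10*z <= -41/2) ==> (4*d + 24*z >= -62 && (10/3)*d + (32/3)*z < -26)
Before skip: ((7/3)*d + (8/3)*z != -23 && (5/4)*d + 10*z <= -41/2) ==> (4*d + 24*z >= -62 && (10/3)*d + (32/3)*z < -26)
Answer: WP = ((7/3)*d + (8/3)*z != -23 && (5/4)*d + 10*z <= -41/2) ==> (4*d + 24*z >= -62 && (10/3)*d + (32/3)*z < -26)


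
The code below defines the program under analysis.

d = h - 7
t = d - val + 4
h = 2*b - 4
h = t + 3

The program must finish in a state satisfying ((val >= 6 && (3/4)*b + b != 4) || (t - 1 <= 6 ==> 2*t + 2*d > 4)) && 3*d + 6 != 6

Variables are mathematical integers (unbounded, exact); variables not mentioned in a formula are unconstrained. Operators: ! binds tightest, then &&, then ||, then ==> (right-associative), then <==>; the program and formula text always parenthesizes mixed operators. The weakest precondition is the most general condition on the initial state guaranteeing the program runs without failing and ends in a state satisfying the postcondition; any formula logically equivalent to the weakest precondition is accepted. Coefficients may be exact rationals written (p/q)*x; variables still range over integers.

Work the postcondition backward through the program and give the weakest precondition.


Working backward. After the program, the postcondition ((val >= 6 && (3/4)*b + b != 4) || (t - 1 <= 6 ==> 2*t + 2*d > 4)) && 3*d + 6 != 6 must hold; in canonical form it is ((val >= 6 && (7/4)*b != 4) || (t <= 7 ==> 2*d + 2*t > 4)) && 3*d != 0.
Before h := t + 3: ((val >= 6 && (7/4)*b != 4) || (t <= 7 ==> 2*d + 2*t > 4)) && 3*d != 0
Before h := 2*b - 4: ((val >= 6 && (7/4)*b != 4) || (t <= 7 ==> 2*d + 2*t > 4)) && 3*d != 0
Before t := d - val + 4: ((val >= 6 && (7/4)*b != 4) || (d <= val + 3 ==> 4*d > 2*val - 4)) && 3*d != 0
Before d := h - 7: ((val >= 6 && (7/4)*b != 4) || (h <= val + 10 ==> 4*h > 2*val + 24)) && 3*h != 21
Answer: WP = ((val >= 6 && (7/4)*b != 4) || (h <= val + 10 ==> 4*h > 2*val + 24)) && 3*h != 21


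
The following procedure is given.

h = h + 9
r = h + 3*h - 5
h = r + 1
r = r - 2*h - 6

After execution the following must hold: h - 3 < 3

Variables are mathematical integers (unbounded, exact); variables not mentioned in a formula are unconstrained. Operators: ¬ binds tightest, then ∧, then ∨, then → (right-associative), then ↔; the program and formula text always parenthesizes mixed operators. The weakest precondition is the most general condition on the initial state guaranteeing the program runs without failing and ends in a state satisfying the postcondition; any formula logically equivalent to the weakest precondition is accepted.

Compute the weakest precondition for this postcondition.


Working backward. After the program, the postcondition h - 3 < 3 must hold; in canonical form it is h < 6.
Before r := r - 2*h - 6: h < 6
Before h := r + 1: r < 5
Before r := h + 3*h - 5: 4*h < 10
Before h := h + 9: 4*h < -26
Answer: WP = 4*h < -26


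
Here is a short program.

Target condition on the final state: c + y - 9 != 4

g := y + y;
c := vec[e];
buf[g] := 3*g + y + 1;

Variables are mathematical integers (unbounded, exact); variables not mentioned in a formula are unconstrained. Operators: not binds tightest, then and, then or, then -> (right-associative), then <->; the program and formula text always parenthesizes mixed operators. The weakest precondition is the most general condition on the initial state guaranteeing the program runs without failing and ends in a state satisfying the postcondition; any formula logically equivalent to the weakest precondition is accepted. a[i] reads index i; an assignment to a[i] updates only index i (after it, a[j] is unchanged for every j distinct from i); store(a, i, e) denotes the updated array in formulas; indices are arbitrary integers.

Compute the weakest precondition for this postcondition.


Working backward. After the program, the postcondition c + y - 9 != 4 must hold; in canonical form it is c + y != 13.
Before buf[g] := 3*g + y + 1: c + y != 13
Before c := vec[e]: vec[e] + y != 13
Before g := y + y: vec[e] + y != 13
Answer: WP = vec[e] + y != 13


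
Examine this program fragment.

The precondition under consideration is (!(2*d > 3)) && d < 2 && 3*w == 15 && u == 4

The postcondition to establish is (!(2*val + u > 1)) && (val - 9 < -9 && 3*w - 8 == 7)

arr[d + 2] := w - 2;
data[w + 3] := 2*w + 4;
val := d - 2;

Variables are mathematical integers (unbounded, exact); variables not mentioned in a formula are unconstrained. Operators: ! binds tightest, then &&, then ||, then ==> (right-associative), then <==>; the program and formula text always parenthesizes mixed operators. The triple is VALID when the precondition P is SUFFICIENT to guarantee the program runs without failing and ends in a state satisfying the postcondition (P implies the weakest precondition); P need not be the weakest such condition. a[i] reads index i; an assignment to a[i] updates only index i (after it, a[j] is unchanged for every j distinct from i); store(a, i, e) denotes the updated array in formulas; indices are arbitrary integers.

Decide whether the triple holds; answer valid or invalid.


Working backward. After the program, the postcondition (!(2*val + u > 1)) && (val - 9 < -9 && 3*w - 8 == 7) must hold; in canonical form it is (!(u + 2*val > 1)) && val < 0 && 3*w == 15.
Before val := d - 2: (!(2*d + u > 5)) && d < 2 && 3*w == 15
Before data[w + 3] := 2*w + 4: (!(2*d + u > 5)) && d < 2 && 3*w == 15
Before arr[d + 2] := w - 2: (!(2*d + u > 5)) && d < 2 && 3*w == 15
The weakest precondition is (!(2*d + u > 5)) && d < 2 && 3*w == 15.
Check whether (!(2*d > 3)) && d < 2 && 3*w == 15 && u == 4 implies it.
Countermodel: at the initial state d = 1, u = 4, w = 5, the precondition holds but the weakest precondition fails.
Answer: invalid


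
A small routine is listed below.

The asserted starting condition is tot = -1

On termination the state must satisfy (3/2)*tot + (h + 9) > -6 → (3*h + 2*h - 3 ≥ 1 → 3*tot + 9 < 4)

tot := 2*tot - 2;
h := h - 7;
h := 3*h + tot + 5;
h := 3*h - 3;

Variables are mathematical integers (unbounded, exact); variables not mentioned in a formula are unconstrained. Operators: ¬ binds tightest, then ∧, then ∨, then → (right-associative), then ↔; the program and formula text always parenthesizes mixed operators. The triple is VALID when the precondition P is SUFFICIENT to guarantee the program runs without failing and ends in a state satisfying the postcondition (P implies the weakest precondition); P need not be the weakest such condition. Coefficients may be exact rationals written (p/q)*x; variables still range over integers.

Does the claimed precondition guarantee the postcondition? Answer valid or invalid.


Working backward. After the program, the postcondition (3/2)*tot + (h + 9) > -6 → (3*h + 2*h - 3 ≥ 1 → 3*tot + 9 < 4) must hold; in canonical form it is h + (3/2)*tot > -15 → (5*h ≥ 4 → 3*tot < -5).
Before h := 3*h - 3: 3*h + (3/2)*tot > -12 → (15*h ≥ 19 → 3*tot < -5)
Before h := 3*h + tot + 5: 9*h + (9/2)*tot > -27 → (45*h + 15*tot ≥ -56 → 3*tot < -5)
Before h := h - 7: 9*h + (9/2)*tot > 36 → (45*h + 15*tot ≥ 259 → 3*tot < -5)
Before tot := 2*tot - 2: 9*h + 9*tot > 45 → (45*h + 30*tot ≥ 289 → 6*tot < 1)
The weakest precondition is 9*h + 9*tot > 45 → (45*h + 30*tot ≥ 289 → 6*tot < 1).
Check whether tot = -1 implies it.
Every state satisfying the precondition satisfies the weakest precondition: the implication holds.
Answer: valid


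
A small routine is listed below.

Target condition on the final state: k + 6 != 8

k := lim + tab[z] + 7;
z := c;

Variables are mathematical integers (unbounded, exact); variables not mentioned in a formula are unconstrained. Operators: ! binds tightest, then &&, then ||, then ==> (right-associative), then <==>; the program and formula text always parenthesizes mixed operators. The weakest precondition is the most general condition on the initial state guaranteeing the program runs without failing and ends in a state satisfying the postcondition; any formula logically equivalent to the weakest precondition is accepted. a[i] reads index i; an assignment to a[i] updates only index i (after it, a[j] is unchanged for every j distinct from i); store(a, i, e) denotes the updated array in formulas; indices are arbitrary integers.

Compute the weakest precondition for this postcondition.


Working backward. After the program, the postcondition k + 6 != 8 must hold; in canonical form it is k != 2.
Before z := c: k != 2
Before k := lim + tab[z] + 7: tab[z] + lim != -5
Answer: WP = tab[z] + lim != -5


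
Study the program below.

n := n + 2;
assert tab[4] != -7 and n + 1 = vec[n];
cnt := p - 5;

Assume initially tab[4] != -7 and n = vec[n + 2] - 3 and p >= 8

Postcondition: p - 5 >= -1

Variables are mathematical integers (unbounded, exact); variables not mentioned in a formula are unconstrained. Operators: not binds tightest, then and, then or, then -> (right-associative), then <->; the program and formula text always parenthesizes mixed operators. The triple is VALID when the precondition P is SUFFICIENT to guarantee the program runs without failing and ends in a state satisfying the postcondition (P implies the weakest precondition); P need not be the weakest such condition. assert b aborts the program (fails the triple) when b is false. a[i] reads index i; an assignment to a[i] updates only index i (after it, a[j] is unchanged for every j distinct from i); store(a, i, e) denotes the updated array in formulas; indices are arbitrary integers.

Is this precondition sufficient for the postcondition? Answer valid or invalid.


Working backward. After the program, the postcondition p - 5 >= -1 must hold; in canonical form it is p >= 4.
Before cnt := p - 5: p >= 4
Before assert tab[4] != -7 and n + 1 = vec[n]: tab[4] != -7 and n = vec[n] - 1 and p >= 4
Before n := n + 2: tab[4] != -7 and n = vec[n + 2] - 3 and p >= 4
The weakest precondition is tab[4] != -7 and n = vec[n + 2] - 3 and p >= 4.
Check whether tab[4] != -7 and n = vec[n + 2] - 3 and p >= 8 implies it.
Every state satisfying the precondition satisfies the weakest precondition: the implication holds.
Answer: valid


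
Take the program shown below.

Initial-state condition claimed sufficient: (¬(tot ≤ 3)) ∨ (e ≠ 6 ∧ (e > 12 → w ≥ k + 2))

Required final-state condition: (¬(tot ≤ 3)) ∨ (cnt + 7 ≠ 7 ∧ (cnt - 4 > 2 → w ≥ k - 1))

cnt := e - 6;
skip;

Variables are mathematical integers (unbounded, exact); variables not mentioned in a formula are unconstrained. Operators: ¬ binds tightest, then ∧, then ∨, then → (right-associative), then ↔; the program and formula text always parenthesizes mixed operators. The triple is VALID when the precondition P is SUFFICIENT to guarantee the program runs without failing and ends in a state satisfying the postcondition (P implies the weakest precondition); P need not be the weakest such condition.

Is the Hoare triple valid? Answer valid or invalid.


Working backward. After the program, the postcondition (¬(tot ≤ 3)) ∨ (cnt + 7 ≠ 7 ∧ (cnt - 4 > 2 → w ≥ k - 1)) must hold; in canonical form it is (¬(tot ≤ 3)) ∨ (cnt ≠ 0 ∧ (cnt > 6 → w ≥ k - 1)).
Before skip: (¬(tot ≤ 3)) ∨ (cnt ≠ 0 ∧ (cnt > 6 → w ≥ k - 1))
Before cnt := e - 6: (¬(tot ≤ 3)) ∨ (e ≠ 6 ∧ (e > 12 → w ≥ k - 1))
The weakest precondition is (¬(tot ≤ 3)) ∨ (e ≠ 6 ∧ (e > 12 → w ≥ k - 1)).
Check whether (¬(tot ≤ 3)) ∨ (e ≠ 6 ∧ (e > 12 → w ≥ k + 2)) implies it.
Every state satisfying the precondition satisfies the weakest precondition: the implication holds.
Answer: valid


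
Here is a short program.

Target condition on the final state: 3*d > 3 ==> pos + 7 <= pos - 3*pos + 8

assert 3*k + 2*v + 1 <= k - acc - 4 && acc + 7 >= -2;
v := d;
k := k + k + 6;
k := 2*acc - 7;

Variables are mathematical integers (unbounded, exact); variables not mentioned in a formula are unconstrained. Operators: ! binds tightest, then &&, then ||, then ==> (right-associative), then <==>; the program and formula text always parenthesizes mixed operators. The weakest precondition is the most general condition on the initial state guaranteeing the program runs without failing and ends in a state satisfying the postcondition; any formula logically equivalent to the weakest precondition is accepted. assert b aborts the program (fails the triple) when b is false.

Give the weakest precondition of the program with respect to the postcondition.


Working backward. After the program, the postcondition 3*d > 3 ==> pos + 7 <= pos - 3*pos + 8 must hold; in canonical form it is 3*d > 3 ==> 3*pos <= 1.
Before k := 2*acc - 7: 3*d > 3 ==> 3*pos <= 1
Before k := k + k + 6: 3*d > 3 ==> 3*pos <= 1
Before v := d: 3*d > 3 ==> 3*pos <= 1
Before assert 3*k + 2*v + 1 <= k - acc - 4 && acc + 7 >= -2: acc + 2*k + 2*v <= -5 && acc >= -9 && (3*d > 3 ==> 3*pos <= 1)
Answer: WP = acc + 2*k + 2*v <= -5 && acc >= -9 && (3*d > 3 ==> 3*pos <= 1)
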